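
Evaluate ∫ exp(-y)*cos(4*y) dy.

Let I denote the integral. Integrate by parts with u = cos(4*y), dv = exp(-y) dy, so v = -exp(-y): I = -exp(-y)*cos(4*y) − 4·∫ exp(-y)*sin(4*y) dy.
Apply parts again with u = sin(4*y), dv = exp(-y) dy: ∫ exp(-y)*sin(4*y) dy = -exp(-y)*sin(4*y) + 4·I. Substituting back brings back I: I = 4*exp(-y)*sin(4*y) - exp(-y)*cos(4*y) − 16·I.
Solving for I: (1 + 16)·I equals the remaining terms, so I = (1/17)·(4*exp(-y)*sin(4*y) - exp(-y)*cos(4*y)).

4*exp(-y)*sin(4*y)/17 - exp(-y)*cos(4*y)/17 + C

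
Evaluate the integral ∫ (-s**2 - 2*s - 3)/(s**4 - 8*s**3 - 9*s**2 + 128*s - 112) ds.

-log(s - 7)/3 + 3*log(s - 4)/8 - log(s - 1)/15 + log(s + 4)/40 + C

Factor the denominator: (s - 7)*(s - 4)*(s - 1)*(s + 4).
Partial-fraction decomposition: 1/(40*(s + 4)) - 1/(15*(s - 1)) + 3/(8*(s - 4)) - 1/(3*(s - 7)).
Integrate each term: A/(s−a) contributes A·log|s−a|.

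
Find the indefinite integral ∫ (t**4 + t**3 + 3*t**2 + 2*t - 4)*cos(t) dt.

Use integration by parts with u = t**4 + t**3 + 3*t**2 + 2*t - 4, dv = cos(t) dt, so v = sin(t).
Apply parts 4 times (tabular method): alternate signs, differentiate u down to 0, integrate dv up.

t**4*sin(t) + t**3*sin(t) + 4*t**3*cos(t) - 9*t**2*sin(t) + 3*t**2*cos(t) - 4*t*sin(t) - 18*t*cos(t) + 14*sin(t) - 4*cos(t) + C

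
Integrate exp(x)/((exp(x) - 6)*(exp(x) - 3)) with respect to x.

log(exp(x) - 6)/3 - log(exp(x) - 3)/3 + C

Let u = e^x, du = e^x dx.
The integral becomes ∫ du/((u-3)(u-6)); decompose into partial fractions.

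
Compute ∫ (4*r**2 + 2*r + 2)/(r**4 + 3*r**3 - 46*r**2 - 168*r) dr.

-log(r)/84 + 212*log(r - 7)/1001 + 29*log(r + 4)/44 - 67*log(r + 6)/78 + C

Factor the denominator: r*(r - 7)*(r + 4)*(r + 6).
Partial-fraction decomposition: -67/(78*(r + 6)) + 29/(44*(r + 4)) + 212/(1001*(r - 7)) - 1/(84*r).
Integrate each term: A/(r−a) contributes A·log|r−a|.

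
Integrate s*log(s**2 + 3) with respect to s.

Let u = s**2 + 3, so du = (2*s) ds.
The integral becomes (1/2)·∫ log(u) du; integrate by parts with u′=log(u), dv′=du.

s**2*log(s**2 + 3)/2 - s**2/2 + 3*log(s**2 + 3)/2 + C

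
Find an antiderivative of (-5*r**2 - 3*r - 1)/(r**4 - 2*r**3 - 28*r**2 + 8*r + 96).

-199*log(r - 6)/320 + 9*log(r - 2)/32 - 15*log(r + 2)/64 + 23*log(r + 4)/40 + C

Factor the denominator: (r - 6)*(r - 2)*(r + 2)*(r + 4).
Partial-fraction decomposition: 23/(40*(r + 4)) - 15/(64*(r + 2)) + 9/(32*(r - 2)) - 199/(320*(r - 6)).
Integrate each term: A/(r−a) contributes A·log|r−a|.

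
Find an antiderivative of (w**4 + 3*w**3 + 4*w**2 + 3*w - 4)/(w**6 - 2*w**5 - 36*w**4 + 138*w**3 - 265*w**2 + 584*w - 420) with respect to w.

Factor the denominator: (w - 5)*(w - 3)*(w - 1)*(w + 7)*(w**2 + 4).
Partial-fraction decomposition: -(23*w + 5828)/(99905*(w**2 + 4)) - 1543/(50880*(w + 7)) + 7/(320*(w - 1)) - 203/(520*(w - 3)) + 1111/(2784*(w - 5)).
Integrate each term; A/(w−a) gives A·log|w−a|; the (Bw+D)/(w²+p²) term gives a log and an atan.

1111*log(w - 5)/2784 - 203*log(w - 3)/520 + 7*log(w - 1)/320 - 1543*log(w + 7)/50880 - 23*log(w**2 + 4)/199810 - 2914*atan(w/2)/99905 + C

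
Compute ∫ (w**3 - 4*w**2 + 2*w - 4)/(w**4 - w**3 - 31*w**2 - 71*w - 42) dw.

157*log(w - 7)/720 + 11*log(w + 1)/16 - 32*log(w + 2)/9 + 73*log(w + 3)/20 + C

Factor the denominator: (w - 7)*(w + 1)*(w + 2)*(w + 3).
Partial-fraction decomposition: 73/(20*(w + 3)) - 32/(9*(w + 2)) + 11/(16*(w + 1)) + 157/(720*(w - 7)).
Integrate each term: A/(w−a) contributes A·log|w−a|.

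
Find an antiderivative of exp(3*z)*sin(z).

Let I denote the integral. Integrate by parts with u = sin(z), dv = exp(3*z) dz, so v = exp(3*z)/3: I = exp(3*z)*sin(z)/3 − (1/3)·∫ exp(3*z)*cos(z) dz.
Apply parts again with u = cos(z), dv = exp(3*z) dz: ∫ exp(3*z)*cos(z) dz = exp(3*z)*cos(z)/3 + (1/3)·I. Substituting back brings back I: I = exp(3*z)*sin(z)/3 - exp(3*z)*cos(z)/9 − (1/9)·I.
Solving for I: (1 + 1/9)·I equals the remaining terms, so I = (9/10)·(exp(3*z)*sin(z)/3 - exp(3*z)*cos(z)/9).

3*exp(3*z)*sin(z)/10 - exp(3*z)*cos(z)/10 + C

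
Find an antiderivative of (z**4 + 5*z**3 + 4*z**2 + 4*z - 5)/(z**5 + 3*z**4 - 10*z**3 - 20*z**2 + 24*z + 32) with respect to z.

223*log(z - 2)/288 - log(z + 1)/3 + 21*log(z + 2)/32 - 7*log(z + 4)/72 - 25/(24*z - 48) + C

Factor the denominator: (z - 2)**2*(z + 1)*(z + 2)*(z + 4).
Partial-fraction decomposition: -7/(72*(z + 4)) + 21/(32*(z + 2)) - 1/(3*(z + 1)) + 223/(288*(z - 2)) + 25/(24*(z - 2)**2).
Integrate each term; A/(z−a) gives A·log|z−a|; A/(z−a)² gives −A/(z−a).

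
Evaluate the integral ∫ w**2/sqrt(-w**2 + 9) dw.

Substitute w = 3·sin(θ), so dw = 3·cos(θ) dθ and the radical becomes sqrt(-w**2 + 9) = 3·cos(θ) by the Pythagorean identity.
Integrate the resulting trig expression in θ, then back-substitute θ = asin(w/3), sin(θ) = w/3, cos(θ) = sqrt(-w**2 + 9)/3 (absorbing any constant into C).

-w*sqrt(-w**2 + 9)/2 + 9*asin(w/3)/2 + C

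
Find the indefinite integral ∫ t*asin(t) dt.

Use integration by parts with u = arcsin(t), dv = t dt.
Then du = 1/sqrt(-t**2 + 1) dt.

t**2*asin(t)/2 + t*sqrt(-t**2 + 1)/4 - asin(t)/4 + C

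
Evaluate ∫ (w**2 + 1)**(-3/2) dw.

Substitute w = tan(θ), so dw = sec(θ)^2 dθ and the radical becomes sqrt(w**2 + 1) = sec(θ) by the Pythagorean identity.
Integrate the resulting trig expression in θ, then back-substitute tan(θ) = w, sec(θ) = sqrt(w**2 + 1) (absorbing any constant into C).

w/sqrt(w**2 + 1) + C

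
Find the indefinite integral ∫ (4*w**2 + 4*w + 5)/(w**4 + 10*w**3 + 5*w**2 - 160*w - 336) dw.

85*log(w - 4)/616 - 29*log(w + 3)/28 + 53*log(w + 4)/24 - 173*log(w + 7)/132 + C

Factor the denominator: (w - 4)*(w + 3)*(w + 4)*(w + 7).
Partial-fraction decomposition: -173/(132*(w + 7)) + 53/(24*(w + 4)) - 29/(28*(w + 3)) + 85/(616*(w - 4)).
Integrate each term: A/(w−a) contributes A·log|w−a|.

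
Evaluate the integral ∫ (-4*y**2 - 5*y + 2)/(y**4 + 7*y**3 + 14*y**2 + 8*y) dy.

Factor the denominator: y*(y + 1)*(y + 2)*(y + 4).
Partial-fraction decomposition: 7/(4*(y + 4)) - 1/(y + 2) - 1/(y + 1) + 1/(4*y).
Integrate each term: A/(y−a) contributes A·log|y−a|.

log(y)/4 + 7*log(y + 4)/4 - log(y**2 + 3*y + 2) + C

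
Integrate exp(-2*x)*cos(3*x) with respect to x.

3*exp(-2*x)*sin(3*x)/13 - 2*exp(-2*x)*cos(3*x)/13 + C

Let I denote the integral. Integrate by parts with u = cos(3*x), dv = exp(-2*x) dx, so v = -exp(-2*x)/2: I = -exp(-2*x)*cos(3*x)/2 − (3/2)·∫ exp(-2*x)*sin(3*x) dx.
Apply parts again with u = sin(3*x), dv = exp(-2*x) dx: ∫ exp(-2*x)*sin(3*x) dx = -exp(-2*x)*sin(3*x)/2 + (3/2)·I. Substituting back brings back I: I = 3*exp(-2*x)*sin(3*x)/4 - exp(-2*x)*cos(3*x)/2 − (9/4)·I.
Solving for I: (1 + 9/4)·I equals the remaining terms, so I = (4/13)·(3*exp(-2*x)*sin(3*x)/4 - exp(-2*x)*cos(3*x)/2).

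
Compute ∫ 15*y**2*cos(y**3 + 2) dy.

Let u = y**3 + 2, so du = (3*y**2) dy.
Rewriting, the integral becomes 5·∫ cos(u) du = 5·sin(u).
Substituting back, u = y**3 + 2.

5*sin(y**3 + 2) + C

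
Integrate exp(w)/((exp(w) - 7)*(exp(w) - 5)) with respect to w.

log(exp(w) - 7)/2 - log(exp(w) - 5)/2 + C

Let u = e^w, du = e^w dw.
The integral becomes ∫ du/((u-5)(u-7)); decompose into partial fractions.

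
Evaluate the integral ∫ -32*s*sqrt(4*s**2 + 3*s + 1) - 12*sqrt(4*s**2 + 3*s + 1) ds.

-8*(4*s**2 + 3*s + 1)**(3/2)/3 + C

Let u = 4*s**2 + 3*s + 1, so du = (8*s + 3) ds.
Rewriting, the integral becomes -4·∫ √u du = -4·(2/3)u^(3/2).
Substituting back, u = 4*s**2 + 3*s + 1.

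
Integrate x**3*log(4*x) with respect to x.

Use integration by parts with u = log(4*x), dv = x**3 dx.
Then du = 1/x dx and v = x**4/4.

x**4*(log(x) + 2*log(2))/4 - x**4/16 + C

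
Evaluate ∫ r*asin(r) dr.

r**2*asin(r)/2 + r*sqrt(-r**2 + 1)/4 - asin(r)/4 + C

Use integration by parts with u = arcsin(r), dv = r dr.
Then du = 1/sqrt(-r**2 + 1) dr.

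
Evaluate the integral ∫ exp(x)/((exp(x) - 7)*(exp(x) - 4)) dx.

log(exp(x) - 7)/3 - log(exp(x) - 4)/3 + C

Let u = e^x, du = e^x dx.
The integral becomes ∫ du/((u-7)(u-4)); decompose into partial fractions.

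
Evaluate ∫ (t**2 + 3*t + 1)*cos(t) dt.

Use integration by parts with u = t**2 + 3*t + 1, dv = cos(t) dt, so v = sin(t).
Apply parts 2 times (tabular method): alternate signs, differentiate u down to 0, integrate dv up.

t**2*sin(t) + 3*t*sin(t) + 2*t*cos(t) - sin(t) + 3*cos(t) + C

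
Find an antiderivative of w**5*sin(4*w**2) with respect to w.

-w**4*cos(4*w**2)/8 + w**2*sin(4*w**2)/16 + cos(4*w**2)/64 + C

Let u = w², du = 2w dw; rewrite as (1/2)∫ u^2·sin(4u) du.
Now integrate by parts 2 times.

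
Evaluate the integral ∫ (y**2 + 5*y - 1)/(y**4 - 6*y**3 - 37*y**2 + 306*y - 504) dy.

5*log(y - 6)/6 - 35*log(y - 4)/22 + 23*log(y - 3)/30 - log(y + 7)/110 + C

Factor the denominator: (y - 6)*(y - 4)*(y - 3)*(y + 7).
Partial-fraction decomposition: -1/(110*(y + 7)) + 23/(30*(y - 3)) - 35/(22*(y - 4)) + 5/(6*(y - 6)).
Integrate each term: A/(y−a) contributes A·log|y−a|.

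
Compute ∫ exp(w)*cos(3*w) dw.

Let I denote the integral. Integrate by parts with u = cos(3*w), dv = exp(w) dw, so v = exp(w): I = exp(w)*cos(3*w) + 3·∫ exp(w)*sin(3*w) dw.
Apply parts again with u = sin(3*w), dv = exp(w) dw: ∫ exp(w)*sin(3*w) dw = exp(w)*sin(3*w) − 3·I. Substituting back brings back I: I = 3*exp(w)*sin(3*w) + exp(w)*cos(3*w) − 9·I.
Solving for I: (1 + 9)·I equals the remaining terms, so I = (1/10)·(3*exp(w)*sin(3*w) + exp(w)*cos(3*w)).

3*exp(w)*sin(3*w)/10 + exp(w)*cos(3*w)/10 + C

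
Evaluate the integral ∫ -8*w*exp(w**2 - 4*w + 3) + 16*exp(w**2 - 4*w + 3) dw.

Let u = w**2 - 4*w + 3, so du = (2*w - 4) dw.
Rewriting, the integral becomes -4·∫ e^u du = -4·e^u.
Substituting back, u = w**2 - 4*w + 3.

-4*exp(w**2 - 4*w + 3) + C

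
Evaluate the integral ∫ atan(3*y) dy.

y*atan(3*y) - log(9*y**2 + 1)/6 + C

Use integration by parts with u = arctan(3*y), dv = dy.
Then du = 3/(9*y**2 + 1) dy.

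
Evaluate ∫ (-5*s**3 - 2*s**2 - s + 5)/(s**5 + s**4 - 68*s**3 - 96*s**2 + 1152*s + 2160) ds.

-58073*log(s - 6)/278784 + 13*log(s + 2)/256 - 195*log(s + 5)/121 + 1019*log(s + 6)/576 + 1153/(1056*s - 6336) + C

Factor the denominator: (s - 6)**2*(s + 2)*(s + 5)*(s + 6).
Partial-fraction decomposition: 1019/(576*(s + 6)) - 195/(121*(s + 5)) + 13/(256*(s + 2)) - 58073/(278784*(s - 6)) - 1153/(1056*(s - 6)**2).
Integrate each term; A/(s−a) gives A·log|s−a|; A/(s−a)² gives −A/(s−a).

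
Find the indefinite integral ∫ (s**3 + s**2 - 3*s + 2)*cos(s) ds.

s**3*sin(s) + s**2*sin(s) + 3*s**2*cos(s) - 9*s*sin(s) + 2*s*cos(s) - 9*cos(s) + C

Use integration by parts with u = s**3 + s**2 - 3*s + 2, dv = cos(s) ds, so v = sin(s).
Apply parts 3 times (tabular method): alternate signs, differentiate u down to 0, integrate dv up.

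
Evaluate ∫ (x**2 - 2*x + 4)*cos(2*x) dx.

Use integration by parts with u = x**2 - 2*x + 4, dv = cos(2*x) dx, so v = sin(2*x)/2.
Apply parts 2 times (tabular method): alternate signs, differentiate u down to 0, integrate dv up.

x**2*sin(2*x)/2 - x*sin(2*x) + x*cos(2*x)/2 + 7*sin(2*x)/4 - cos(2*x)/2 + C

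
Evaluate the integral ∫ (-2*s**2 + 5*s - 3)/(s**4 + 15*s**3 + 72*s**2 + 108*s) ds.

Factor the denominator: s*(s + 3)*(s + 6)**2.
Partial-fraction decomposition: -47/(36*(s + 6)) - 35/(6*(s + 6)**2) + 4/(3*(s + 3)) - 1/(36*s).
Integrate each term; A/(s−a) gives A·log|s−a|; A/(s−a)² gives −A/(s−a).

-log(s)/36 + 4*log(s + 3)/3 - 47*log(s + 6)/36 + 35/(6*s + 36) + C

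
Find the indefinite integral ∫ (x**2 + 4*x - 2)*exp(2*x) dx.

(2*x**2 + 6*x - 7)*exp(2*x)/4 + C

Use integration by parts with u = x**2 + 4*x - 2, dv = exp(2*x) dx, so v = exp(2*x)/2.
Apply parts 2 times (tabular method): alternate signs, differentiate u down to 0, integrate dv up.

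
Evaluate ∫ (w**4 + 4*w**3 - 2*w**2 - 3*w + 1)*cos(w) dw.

w**4*sin(w) + 4*w**3*sin(w) + 4*w**3*cos(w) - 14*w**2*sin(w) + 12*w**2*cos(w) - 27*w*sin(w) - 28*w*cos(w) + 29*sin(w) - 27*cos(w) + C

Use integration by parts with u = w**4 + 4*w**3 - 2*w**2 - 3*w + 1, dv = cos(w) dw, so v = sin(w).
Apply parts 4 times (tabular method): alternate signs, differentiate u down to 0, integrate dv up.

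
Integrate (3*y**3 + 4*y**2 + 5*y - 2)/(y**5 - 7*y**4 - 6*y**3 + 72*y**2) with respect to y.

Factor the denominator: y**2*(y - 6)*(y - 4)*(y + 3).
Partial-fraction decomposition: -62/(567*(y + 3)) - 137/(112*(y - 4)) + 205/(162*(y - 6)) + 29/(432*y) - 1/(36*y**2).
Integrate each term; A/(y−a) gives A·log|y−a|; A/(y−a)² gives −A/(y−a).

29*log(y)/432 + 205*log(y - 6)/162 - 137*log(y - 4)/112 - 62*log(y + 3)/567 + 1/(36*y) + C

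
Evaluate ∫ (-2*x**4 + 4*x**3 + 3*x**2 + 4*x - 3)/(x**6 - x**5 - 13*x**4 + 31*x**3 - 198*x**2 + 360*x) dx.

Factor the denominator: x*(x - 4)*(x - 2)*(x + 5)*(x**2 + 9).
Partial-fraction decomposition: 16*(x - 141)/(3315*(x**2 + 9)) + 283/(1785*(x + 5)) - 17/(364*(x - 2)) - 13/(120*(x - 4)) - 1/(120*x).
Integrate each term; A/(x−a) gives A·log|x−a|; the (Bx+D)/(x²+p²) term gives a log and an atan.

-log(x)/120 - 13*log(x - 4)/120 - 17*log(x - 2)/364 + 283*log(x + 5)/1785 + 8*log(x**2 + 9)/3315 - 752*atan(x/3)/3315 + C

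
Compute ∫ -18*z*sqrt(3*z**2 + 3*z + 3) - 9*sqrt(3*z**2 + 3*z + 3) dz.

-2*(3*z**2 + 3*z + 3)**(3/2) + C

Let u = 3*z**2 + 3*z + 3, so du = (6*z + 3) dz.
Rewriting, the integral becomes -3·∫ √u du = -3·(2/3)u^(3/2).
Substituting back, u = 3*z**2 + 3*z + 3.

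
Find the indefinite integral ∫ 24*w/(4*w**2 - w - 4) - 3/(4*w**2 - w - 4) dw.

3*log(4*w**2 - w - 4) + C

Let u = 4*w**2 - w - 4, so du = (8*w - 1) dw.
Rewriting, the integral becomes 3·∫ 1/u du = 3·log(u).
Substituting back, u = 4*w**2 - w - 4.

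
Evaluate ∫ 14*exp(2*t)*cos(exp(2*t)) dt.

Let u = exp(2*t), so du = (2*exp(2*t)) dt.
Rewriting, the integral becomes 7·∫ cos(u) du = 7·sin(u).
Substituting back, u = exp(2*t).

7*sin(exp(2*t)) + C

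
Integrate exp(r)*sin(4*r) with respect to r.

Let I denote the integral. Integrate by parts with u = sin(4*r), dv = exp(r) dr, so v = exp(r): I = exp(r)*sin(4*r) − 4·∫ exp(r)*cos(4*r) dr.
Apply parts again with u = cos(4*r), dv = exp(r) dr: ∫ exp(r)*cos(4*r) dr = exp(r)*cos(4*r) + 4·I. Substituting back brings back I: I = exp(r)*sin(4*r) - 4*exp(r)*cos(4*r) − 16·I.
Solving for I: (1 + 16)·I equals the remaining terms, so I = (1/17)·(exp(r)*sin(4*r) - 4*exp(r)*cos(4*r)).

exp(r)*sin(4*r)/17 - 4*exp(r)*cos(4*r)/17 + C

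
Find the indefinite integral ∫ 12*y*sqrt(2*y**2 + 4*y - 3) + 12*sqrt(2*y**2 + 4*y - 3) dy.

Let u = 2*y**2 + 4*y - 3, so du = (4*y + 4) dy.
Rewriting, the integral becomes 3·∫ √u du = 3·(2/3)u^(3/2).
Substituting back, u = 2*y**2 + 4*y - 3.

2*(2*y**2 + 4*y - 3)**(3/2) + C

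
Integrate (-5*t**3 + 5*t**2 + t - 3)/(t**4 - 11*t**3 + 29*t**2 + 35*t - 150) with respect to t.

-27*log(t - 5)/98 - 9*log(t - 3)/2 - 11*log(t + 2)/49 + 249/(7*t - 35) + C

Factor the denominator: (t - 5)**2*(t - 3)*(t + 2).
Partial-fraction decomposition: -11/(49*(t + 2)) - 9/(2*(t - 3)) - 27/(98*(t - 5)) - 249/(7*(t - 5)**2).
Integrate each term; A/(t−a) gives A·log|t−a|; A/(t−a)² gives −A/(t−a).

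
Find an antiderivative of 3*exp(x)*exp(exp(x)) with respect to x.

Let u = exp(x), so du = (exp(x)) dx.
Rewriting, the integral becomes 3·∫ e^u du = 3·e^u.
Substituting back, u = exp(x).

3*exp(exp(x)) + C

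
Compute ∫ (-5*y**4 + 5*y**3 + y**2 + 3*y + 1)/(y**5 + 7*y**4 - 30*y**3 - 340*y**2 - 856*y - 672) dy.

-929*log(y - 7)/1053 - 10667*log(y + 2)/2592 + 145*log(y + 4)/8 - 7541*log(y + 6)/416 - 121/(72*y + 144) + C

Factor the denominator: (y - 7)*(y + 2)**2*(y + 4)*(y + 6).
Partial-fraction decomposition: -7541/(416*(y + 6)) + 145/(8*(y + 4)) - 10667/(2592*(y + 2)) + 121/(72*(y + 2)**2) - 929/(1053*(y - 7)).
Integrate each term; A/(y−a) gives A·log|y−a|; A/(y−a)² gives −A/(y−a).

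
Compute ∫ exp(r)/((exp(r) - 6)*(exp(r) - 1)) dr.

Let u = e^r, du = e^r dr.
The integral becomes ∫ du/((u-1)(u-6)); decompose into partial fractions.

log(exp(r) - 6)/5 - log(exp(r) - 1)/5 + C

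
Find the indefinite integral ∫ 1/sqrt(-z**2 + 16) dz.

Substitute z = 4·sin(θ), so dz = 4·cos(θ) dθ and the radical becomes sqrt(-z**2 + 16) = 4·cos(θ) by the Pythagorean identity.
Integrate the resulting trig expression in θ, then back-substitute θ = asin(z/4), sin(θ) = z/4, cos(θ) = sqrt(-z**2 + 16)/4 (absorbing any constant into C).

asin(z/4) + C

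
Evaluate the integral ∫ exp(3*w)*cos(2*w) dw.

2*exp(3*w)*sin(2*w)/13 + 3*exp(3*w)*cos(2*w)/13 + C

Let I denote the integral. Integrate by parts with u = cos(2*w), dv = exp(3*w) dw, so v = exp(3*w)/3: I = exp(3*w)*cos(2*w)/3 + (2/3)·∫ exp(3*w)*sin(2*w) dw.
Apply parts again with u = sin(2*w), dv = exp(3*w) dw: ∫ exp(3*w)*sin(2*w) dw = exp(3*w)*sin(2*w)/3 − (2/3)·I. Substituting back brings back I: I = 2*exp(3*w)*sin(2*w)/9 + exp(3*w)*cos(2*w)/3 − (4/9)·I.
Solving for I: (1 + 4/9)·I equals the remaining terms, so I = (9/13)·(2*exp(3*w)*sin(2*w)/9 + exp(3*w)*cos(2*w)/3).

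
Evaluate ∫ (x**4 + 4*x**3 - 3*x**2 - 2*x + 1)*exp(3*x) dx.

Use integration by parts with u = x**4 + 4*x**3 - 3*x**2 - 2*x + 1, dv = exp(3*x) dx, so v = exp(3*x)/3.
Apply parts 4 times (tabular method): alternate signs, differentiate u down to 0, integrate dv up.

(27*x**4 + 72*x**3 - 153*x**2 + 48*x + 11)*exp(3*x)/81 + C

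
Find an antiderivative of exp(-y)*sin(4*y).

Let I denote the integral. Integrate by parts with u = sin(4*y), dv = exp(-y) dy, so v = -exp(-y): I = -exp(-y)*sin(4*y) + 4·∫ exp(-y)*cos(4*y) dy.
Apply parts again with u = cos(4*y), dv = exp(-y) dy: ∫ exp(-y)*cos(4*y) dy = -exp(-y)*cos(4*y) − 4·I. Substituting back brings back I: I = -exp(-y)*sin(4*y) - 4*exp(-y)*cos(4*y) − 16·I.
Solving for I: (1 + 16)·I equals the remaining terms, so I = (1/17)·(-exp(-y)*sin(4*y) - 4*exp(-y)*cos(4*y)).

-exp(-y)*sin(4*y)/17 - 4*exp(-y)*cos(4*y)/17 + C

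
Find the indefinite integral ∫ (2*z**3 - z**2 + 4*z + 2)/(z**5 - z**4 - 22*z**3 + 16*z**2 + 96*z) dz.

log(z)/48 + 65*log(z - 4)/96 - 59*log(z - 3)/105 + 13*log(z + 2)/60 - 79*log(z + 4)/224 + C

Factor the denominator: z*(z - 4)*(z - 3)*(z + 2)*(z + 4).
Partial-fraction decomposition: -79/(224*(z + 4)) + 13/(60*(z + 2)) - 59/(105*(z - 3)) + 65/(96*(z - 4)) + 1/(48*z).
Integrate each term: A/(z−a) contributes A·log|z−a|.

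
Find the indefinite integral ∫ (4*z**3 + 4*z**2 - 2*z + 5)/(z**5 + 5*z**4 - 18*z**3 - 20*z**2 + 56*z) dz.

5*log(z)/56 + 713*log(z - 2)/2592 + 7*log(z + 2)/160 - 1157*log(z + 7)/2835 - 49/(72*z - 144) + C

Factor the denominator: z*(z - 2)**2*(z + 2)*(z + 7).
Partial-fraction decomposition: -1157/(2835*(z + 7)) + 7/(160*(z + 2)) + 713/(2592*(z - 2)) + 49/(72*(z - 2)**2) + 5/(56*z).
Integrate each term; A/(z−a) gives A·log|z−a|; A/(z−a)² gives −A/(z−a).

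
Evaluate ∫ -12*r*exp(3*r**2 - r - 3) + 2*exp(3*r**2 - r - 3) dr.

-2*exp(3*r**2 - r - 3) + C

Let u = 3*r**2 - r - 3, so du = (6*r - 1) dr.
Rewriting, the integral becomes -2·∫ e^u du = -2·e^u.
Substituting back, u = 3*r**2 - r - 3.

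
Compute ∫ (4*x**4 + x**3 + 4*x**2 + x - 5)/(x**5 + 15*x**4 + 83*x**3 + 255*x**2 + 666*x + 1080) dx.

203*log(x + 4)/10 - 145*log(x + 5)/2 + 5101*log(x + 6)/90 - 43*log(x**2 + 9)/180 - 7*atan(x/3)/90 + C

Factor the denominator: (x + 4)*(x + 5)*(x + 6)*(x**2 + 9).
Partial-fraction decomposition: -(43*x + 21)/(90*(x**2 + 9)) + 5101/(90*(x + 6)) - 145/(2*(x + 5)) + 203/(10*(x + 4)).
Integrate each term; A/(x−a) gives A·log|x−a|; the (Bx+D)/(x²+p²) term gives a log and an atan.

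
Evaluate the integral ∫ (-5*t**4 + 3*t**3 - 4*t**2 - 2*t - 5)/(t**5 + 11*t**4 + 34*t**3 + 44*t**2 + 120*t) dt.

-log(t)/24 + 719*log(t + 5)/29 - 1453*log(t + 6)/48 + 241*log(t**2 + 4)/928 + 79*atan(t/2)/464 + C

Factor the denominator: t*(t + 5)*(t + 6)*(t**2 + 4).
Partial-fraction decomposition: (241*t + 158)/(464*(t**2 + 4)) - 1453/(48*(t + 6)) + 719/(29*(t + 5)) - 1/(24*t).
Integrate each term; A/(t−a) gives A·log|t−a|; the (Bt+D)/(t²+p²) term gives a log and an atan.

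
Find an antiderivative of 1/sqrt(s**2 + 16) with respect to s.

log(s + sqrt(s**2 + 16)) + C

Substitute s = 4·tan(θ), so ds = 4·sec(θ)^2 dθ and the radical becomes sqrt(s**2 + 16) = 4·sec(θ) by the Pythagorean identity.
Integrate the resulting trig expression in θ, then back-substitute tan(θ) = s/4, sec(θ) = sqrt(s**2 + 16)/4 (absorbing any constant into C).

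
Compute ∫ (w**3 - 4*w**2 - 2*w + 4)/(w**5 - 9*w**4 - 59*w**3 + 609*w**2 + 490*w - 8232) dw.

-10817*log(w - 7)/23716 + 32*log(w - 6)/65 + 58*log(w + 4)/1815 - 521*log(w + 7)/7644 - 137/(154*w - 1078) + C

Factor the denominator: (w - 7)**2*(w - 6)*(w + 4)*(w + 7).
Partial-fraction decomposition: -521/(7644*(w + 7)) + 58/(1815*(w + 4)) + 32/(65*(w - 6)) - 10817/(23716*(w - 7)) + 137/(154*(w - 7)**2).
Integrate each term; A/(w−a) gives A·log|w−a|; A/(w−a)² gives −A/(w−a).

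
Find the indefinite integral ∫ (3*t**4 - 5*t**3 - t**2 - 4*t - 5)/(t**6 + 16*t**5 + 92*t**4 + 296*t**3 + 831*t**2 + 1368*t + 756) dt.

Factor the denominator: (t + 1)*(t + 2)*(t + 6)*(t + 7)*(t**2 + 9).
Partial-fraction decomposition: -(12919*t + 70401)/(169650*(t**2 + 9)) - 741/(145*(t + 7)) + 4951/(900*(t + 6)) - 87/(260*(t + 2)) + 1/(50*(t + 1)).
Integrate each term; A/(t−a) gives A·log|t−a|; the (Bt+D)/(t²+p²) term gives a log and an atan.

log(t + 1)/50 - 87*log(t + 2)/260 + 4951*log(t + 6)/900 - 741*log(t + 7)/145 - 12919*log(t**2 + 9)/339300 - 23467*atan(t/3)/169650 + C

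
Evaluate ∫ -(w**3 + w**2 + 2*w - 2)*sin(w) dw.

Use integration by parts with u = w**3 + w**2 + 2*w - 2, dv = -sin(w) dw, so v = cos(w).
Apply parts 3 times (tabular method): alternate signs, differentiate u down to 0, integrate dv up.

w**3*cos(w) - 3*w**2*sin(w) + w**2*cos(w) - 2*w*sin(w) - 4*w*cos(w) + 4*sin(w) - 4*cos(w) + C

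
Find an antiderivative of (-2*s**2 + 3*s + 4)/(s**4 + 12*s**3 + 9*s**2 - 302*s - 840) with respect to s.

-31*log(s - 5)/1188 + 20*log(s + 4)/27 - 43*log(s + 6)/11 + 115*log(s + 7)/36 + C

Factor the denominator: (s - 5)*(s + 4)*(s + 6)*(s + 7).
Partial-fraction decomposition: 115/(36*(s + 7)) - 43/(11*(s + 6)) + 20/(27*(s + 4)) - 31/(1188*(s - 5)).
Integrate each term: A/(s−a) contributes A·log|s−a|.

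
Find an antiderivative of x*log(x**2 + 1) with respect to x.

x**2*log(x**2 + 1)/2 - x**2/2 + log(x**2 + 1)/2 + C

Let u = x**2 + 1, so du = (2*x) dx.
The integral becomes (1/2)·∫ log(u) du; integrate by parts with u′=log(u), dv′=du.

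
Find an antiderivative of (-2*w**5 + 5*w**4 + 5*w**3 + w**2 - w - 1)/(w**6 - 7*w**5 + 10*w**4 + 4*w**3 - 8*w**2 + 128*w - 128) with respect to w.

Factor the denominator: (w - 4)**2*(w - 1)*(w + 2)*(w**2 + 4).
Partial-fraction decomposition: -(119*w + 786)/(800*(w**2 + 4)) - 109/(864*(w + 2)) + 7/(135*(w - 1)) - 6397/(3600*(w - 4)) - 437/(360*(w - 4)**2).
Integrate each term; A/(w−a) gives A·log|w−a|; the (Bw+D)/(w²+p²) term gives a log and an atan.

-6397*log(w - 4)/3600 + 7*log(w - 1)/135 - 109*log(w + 2)/864 - 119*log(w**2 + 4)/1600 - 393*atan(w/2)/800 + 437/(360*w - 1440) + C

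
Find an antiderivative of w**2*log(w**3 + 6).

w**3*log(w**3 + 6)/3 - w**3/3 + 2*log(w**3 + 6) + C

Let u = w**3 + 6, so du = (3*w**2) dw.
The integral becomes (1/3)·∫ log(u) du; integrate by parts with u′=log(u), dv′=du.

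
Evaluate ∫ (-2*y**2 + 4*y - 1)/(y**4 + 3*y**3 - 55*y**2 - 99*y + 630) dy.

-49*log(y - 6)/429 + 7*log(y - 3)/240 - 71*log(y + 5)/176 + 127*log(y + 7)/260 + C

Factor the denominator: (y - 6)*(y - 3)*(y + 5)*(y + 7).
Partial-fraction decomposition: 127/(260*(y + 7)) - 71/(176*(y + 5)) + 7/(240*(y - 3)) - 49/(429*(y - 6)).
Integrate each term: A/(y−a) contributes A·log|y−a|.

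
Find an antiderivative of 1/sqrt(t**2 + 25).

log(t + sqrt(t**2 + 25)) + C

Substitute t = 5·tan(θ), so dt = 5·sec(θ)^2 dθ and the radical becomes sqrt(t**2 + 25) = 5·sec(θ) by the Pythagorean identity.
Integrate the resulting trig expression in θ, then back-substitute tan(θ) = t/5, sec(θ) = sqrt(t**2 + 25)/5 (absorbing any constant into C).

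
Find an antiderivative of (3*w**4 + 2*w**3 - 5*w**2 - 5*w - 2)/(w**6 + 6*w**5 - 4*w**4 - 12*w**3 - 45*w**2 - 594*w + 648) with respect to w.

Factor the denominator: (w - 3)*(w - 1)*(w + 4)*(w + 6)*(w**2 + 9).
Partial-fraction decomposition: (937*w + 3402)/(6750*(w**2 + 9)) - 236/(405*(w + 6)) + 289/(875*(w + 4)) + 1/(100*(w - 1)) + 235/(2268*(w - 3)).
Integrate each term; A/(w−a) gives A·log|w−a|; the (Bw+D)/(w²+p²) term gives a log and an atan.

235*log(w - 3)/2268 + log(w - 1)/100 + 289*log(w + 4)/875 - 236*log(w + 6)/405 + 937*log(w**2 + 9)/13500 + 21*atan(w/3)/125 + C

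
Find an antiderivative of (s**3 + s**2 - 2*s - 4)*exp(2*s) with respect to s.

Use integration by parts with u = s**3 + s**2 - 2*s - 4, dv = exp(2*s) ds, so v = exp(2*s)/2.
Apply parts 3 times (tabular method): alternate signs, differentiate u down to 0, integrate dv up.

(4*s**3 - 2*s**2 - 6*s - 13)*exp(2*s)/8 + C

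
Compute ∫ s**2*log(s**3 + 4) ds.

Let u = s**3 + 4, so du = (3*s**2) ds.
The integral becomes (1/3)·∫ log(u) du; integrate by parts with u′=log(u), dv′=du.

s**3*log(s**3 + 4)/3 - s**3/3 + 4*log(s**3 + 4)/3 + C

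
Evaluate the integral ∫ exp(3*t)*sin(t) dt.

Let I denote the integral. Integrate by parts with u = sin(t), dv = exp(3*t) dt, so v = exp(3*t)/3: I = exp(3*t)*sin(t)/3 − (1/3)·∫ exp(3*t)*cos(t) dt.
Apply parts again with u = cos(t), dv = exp(3*t) dt: ∫ exp(3*t)*cos(t) dt = exp(3*t)*cos(t)/3 + (1/3)·I. Substituting back brings back I: I = exp(3*t)*sin(t)/3 - exp(3*t)*cos(t)/9 − (1/9)·I.
Solving for I: (1 + 1/9)·I equals the remaining terms, so I = (9/10)·(exp(3*t)*sin(t)/3 - exp(3*t)*cos(t)/9).

3*exp(3*t)*sin(t)/10 - exp(3*t)*cos(t)/10 + C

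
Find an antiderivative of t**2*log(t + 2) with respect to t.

Use integration by parts with u = log(t + 2), dv = t**2 dt.
Then du = 1/(t + 2) dt and v = t**3/3.

t**3*log(t + 2)/3 - t**3/9 + t**2/3 - 4*t/3 + 8*log(t + 2)/3 + C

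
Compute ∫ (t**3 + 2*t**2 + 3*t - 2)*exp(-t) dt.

(-t**3 - 5*t**2 - 13*t - 11)*exp(-t) + C

Use integration by parts with u = t**3 + 2*t**2 + 3*t - 2, dv = exp(-t) dt, so v = -exp(-t).
Apply parts 3 times (tabular method): alternate signs, differentiate u down to 0, integrate dv up.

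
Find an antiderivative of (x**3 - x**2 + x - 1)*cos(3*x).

Use integration by parts with u = x**3 - x**2 + x - 1, dv = cos(3*x) dx, so v = sin(3*x)/3.
Apply parts 3 times (tabular method): alternate signs, differentiate u down to 0, integrate dv up.

x**3*sin(3*x)/3 - x**2*sin(3*x)/3 + x**2*cos(3*x)/3 + x*sin(3*x)/9 - 2*x*cos(3*x)/9 - 7*sin(3*x)/27 + cos(3*x)/27 + C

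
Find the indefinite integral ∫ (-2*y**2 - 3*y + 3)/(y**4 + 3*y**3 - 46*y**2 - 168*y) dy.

Factor the denominator: y*(y - 7)*(y + 4)*(y + 6).
Partial-fraction decomposition: 17/(52*(y + 6)) - 17/(88*(y + 4)) - 116/(1001*(y - 7)) - 1/(56*y).
Integrate each term: A/(y−a) contributes A·log|y−a|.

-log(y)/56 - 116*log(y - 7)/1001 - 17*log(y + 4)/88 + 17*log(y + 6)/52 + C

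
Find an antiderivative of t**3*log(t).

Use integration by parts with u = log(t), dv = t**3 dt.
Then du = 1/t dt and v = t**4/4.

t**4*log(t)/4 - t**4/16 + C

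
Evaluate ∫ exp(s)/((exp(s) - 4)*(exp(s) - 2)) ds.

Let u = e^s, du = e^s ds.
The integral becomes ∫ du/((u-4)(u-2)); decompose into partial fractions.

log(exp(s) - 4)/2 - log(exp(s) - 2)/2 + C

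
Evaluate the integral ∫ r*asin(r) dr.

Use integration by parts with u = arcsin(r), dv = r dr.
Then du = 1/sqrt(-r**2 + 1) dr.

r**2*asin(r)/2 + r*sqrt(-r**2 + 1)/4 - asin(r)/4 + C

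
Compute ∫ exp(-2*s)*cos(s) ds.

Let I denote the integral. Integrate by parts with u = cos(s), dv = exp(-2*s) ds, so v = -exp(-2*s)/2: I = -exp(-2*s)*cos(s)/2 − (1/2)·∫ exp(-2*s)*sin(s) ds.
Apply parts again with u = sin(s), dv = exp(-2*s) ds: ∫ exp(-2*s)*sin(s) ds = -exp(-2*s)*sin(s)/2 + (1/2)·I. Substituting back brings back I: I = exp(-2*s)*sin(s)/4 - exp(-2*s)*cos(s)/2 − (1/4)·I.
Solving for I: (1 + 1/4)·I equals the remaining terms, so I = (4/5)·(exp(-2*s)*sin(s)/4 - exp(-2*s)*cos(s)/2).

exp(-2*s)*sin(s)/5 - 2*exp(-2*s)*cos(s)/5 + C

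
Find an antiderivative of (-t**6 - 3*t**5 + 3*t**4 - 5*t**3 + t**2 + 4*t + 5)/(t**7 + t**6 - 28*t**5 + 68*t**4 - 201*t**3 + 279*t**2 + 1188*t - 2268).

-1168*log(t - 3)/3375 - 15*log(t - 2)/52 - 121*log(t + 2)/6500 - 1619*log(t + 7)/7250 - 2515*log(t**2 + 9)/40716 - 1163*atan(t/3)/6786 + 331/(225*t - 675) + C

Factor the denominator: (t - 3)**2*(t - 2)*(t + 2)*(t + 7)*(t**2 + 9).
Partial-fraction decomposition: -(2515*t + 10467)/(20358*(t**2 + 9)) - 1619/(7250*(t + 7)) - 121/(6500*(t + 2)) - 15/(52*(t - 2)) - 1168/(3375*(t - 3)) - 331/(225*(t - 3)**2).
Integrate each term; A/(t−a) gives A·log|t−a|; the (Bt+D)/(t²+p²) term gives a log and an atan.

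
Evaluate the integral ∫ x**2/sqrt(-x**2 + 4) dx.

Substitute x = 2·sin(θ), so dx = 2·cos(θ) dθ and the radical becomes sqrt(-x**2 + 4) = 2·cos(θ) by the Pythagorean identity.
Integrate the resulting trig expression in θ, then back-substitute θ = asin(x/2), sin(θ) = x/2, cos(θ) = sqrt(-x**2 + 4)/2 (absorbing any constant into C).

-x*sqrt(-x**2 + 4)/2 + 2*asin(x/2) + C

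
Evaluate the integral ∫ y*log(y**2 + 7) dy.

Let u = y**2 + 7, so du = (2*y) dy.
The integral becomes (1/2)·∫ log(u) du; integrate by parts with u′=log(u), dv′=du.

y**2*log(y**2 + 7)/2 - y**2/2 + 7*log(y**2 + 7)/2 + C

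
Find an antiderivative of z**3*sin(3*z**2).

-z**2*cos(3*z**2)/6 + sin(3*z**2)/18 + C

Let u = z², du = 2z dz; rewrite as (1/2)∫ u^1·sin(3u) du.
Now integrate by parts 1 time.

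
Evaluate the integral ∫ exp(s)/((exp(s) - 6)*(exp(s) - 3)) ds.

Let u = e^s, du = e^s ds.
The integral becomes ∫ du/((u-6)(u-3)); decompose into partial fractions.

log(exp(s) - 6)/3 - log(exp(s) - 3)/3 + C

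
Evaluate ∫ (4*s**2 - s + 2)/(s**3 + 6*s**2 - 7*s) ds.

Factor the denominator: s*(s - 1)*(s + 7).
Partial-fraction decomposition: 205/(56*(s + 7)) + 5/(8*(s - 1)) - 2/(7*s).
Integrate each term: A/(s−a) contributes A·log|s−a|.

-2*log(s)/7 + 5*log(s - 1)/8 + 205*log(s + 7)/56 + C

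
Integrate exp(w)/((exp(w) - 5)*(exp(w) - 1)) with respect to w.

log(exp(w) - 5)/4 - log(exp(w) - 1)/4 + C

Let u = e^w, du = e^w dw.
The integral becomes ∫ du/((u-5)(u-1)); decompose into partial fractions.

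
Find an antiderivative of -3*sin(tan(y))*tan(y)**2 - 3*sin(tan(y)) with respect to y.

3*cos(tan(y)) + C

Let u = tan(y), so du = (tan(y)**2 + 1) dy.
Rewriting, the integral becomes -3·∫ sin(u) du = -3·-cos(u).
Substituting back, u = tan(y).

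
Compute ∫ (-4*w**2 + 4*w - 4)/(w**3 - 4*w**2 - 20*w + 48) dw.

Factor the denominator: (w - 6)*(w - 2)*(w + 4).
Partial-fraction decomposition: -7/(5*(w + 4)) + 1/(2*(w - 2)) - 31/(10*(w - 6)).
Integrate each term: A/(w−a) contributes A·log|w−a|.

-31*log(w - 6)/10 + log(w - 2)/2 - 7*log(w + 4)/5 + C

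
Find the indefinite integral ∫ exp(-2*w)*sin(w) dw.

Let I denote the integral. Integrate by parts with u = sin(w), dv = exp(-2*w) dw, so v = -exp(-2*w)/2: I = -exp(-2*w)*sin(w)/2 + (1/2)·∫ exp(-2*w)*cos(w) dw.
Apply parts again with u = cos(w), dv = exp(-2*w) dw: ∫ exp(-2*w)*cos(w) dw = -exp(-2*w)*cos(w)/2 − (1/2)·I. Substituting back brings back I: I = -exp(-2*w)*sin(w)/2 - exp(-2*w)*cos(w)/4 − (1/4)·I.
Solving for I: (1 + 1/4)·I equals the remaining terms, so I = (4/5)·(-exp(-2*w)*sin(w)/2 - exp(-2*w)*cos(w)/4).

-2*exp(-2*w)*sin(w)/5 - exp(-2*w)*cos(w)/5 + C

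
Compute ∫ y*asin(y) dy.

y**2*asin(y)/2 + y*sqrt(-y**2 + 1)/4 - asin(y)/4 + C

Use integration by parts with u = arcsin(y), dv = y dy.
Then du = 1/sqrt(-y**2 + 1) dy.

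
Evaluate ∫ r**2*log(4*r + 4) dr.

r**3*log(4*r + 4)/3 - r**3/9 + r**2/6 - r/3 + log(r + 1)/3 + C

Use integration by parts with u = log(4*r + 4), dv = r**2 dr.
Then du = 4/(4*r + 4) dr and v = r**3/3.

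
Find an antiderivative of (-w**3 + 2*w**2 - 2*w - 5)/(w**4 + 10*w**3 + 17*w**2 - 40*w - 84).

Factor the denominator: (w - 2)*(w + 2)*(w + 3)*(w + 7).
Partial-fraction decomposition: -5/(2*(w + 7)) + 23/(10*(w + 3)) - 3/(4*(w + 2)) - 1/(20*(w - 2)).
Integrate each term: A/(w−a) contributes A·log|w−a|.

-log(w - 2)/20 - 3*log(w + 2)/4 + 23*log(w + 3)/10 - 5*log(w + 7)/2 + C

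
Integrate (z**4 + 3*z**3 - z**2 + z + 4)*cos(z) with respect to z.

z**4*sin(z) + 3*z**3*sin(z) + 4*z**3*cos(z) - 13*z**2*sin(z) + 9*z**2*cos(z) - 17*z*sin(z) - 26*z*cos(z) + 30*sin(z) - 17*cos(z) + C

Use integration by parts with u = z**4 + 3*z**3 - z**2 + z + 4, dv = cos(z) dz, so v = sin(z).
Apply parts 4 times (tabular method): alternate signs, differentiate u down to 0, integrate dv up.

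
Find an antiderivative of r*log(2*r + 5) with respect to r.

Use integration by parts with u = log(2*r + 5), dv = r dr.
Then du = 2/(2*r + 5) dr and v = r**2/2.

r**2*log(2*r + 5)/2 - r**2/4 + 5*r/4 - 25*log(2*r + 5)/8 + C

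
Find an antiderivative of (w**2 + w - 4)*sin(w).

-w**2*cos(w) + 2*w*sin(w) - w*cos(w) + sin(w) + 6*cos(w) + C

Use integration by parts with u = w**2 + w - 4, dv = sin(w) dw, so v = -cos(w).
Apply parts 2 times (tabular method): alternate signs, differentiate u down to 0, integrate dv up.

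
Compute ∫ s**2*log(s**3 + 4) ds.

s**3*log(s**3 + 4)/3 - s**3/3 + 4*log(s**3 + 4)/3 + C

Let u = s**3 + 4, so du = (3*s**2) ds.
The integral becomes (1/3)·∫ log(u) du; integrate by parts with u′=log(u), dv′=du.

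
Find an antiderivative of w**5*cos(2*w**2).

Let u = w², du = 2w dw; rewrite as (1/2)∫ u^2·cos(2u) du.
Now integrate by parts 2 times.

w**4*sin(2*w**2)/4 + w**2*cos(2*w**2)/4 - sin(2*w**2)/8 + C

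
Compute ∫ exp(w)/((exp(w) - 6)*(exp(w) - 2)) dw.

Let u = e^w, du = e^w dw.
The integral becomes ∫ du/((u-6)(u-2)); decompose into partial fractions.

log(exp(w) - 6)/4 - log(exp(w) - 2)/4 + C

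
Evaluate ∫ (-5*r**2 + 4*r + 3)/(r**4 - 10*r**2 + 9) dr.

Factor the denominator: (r - 3)*(r - 1)*(r + 1)*(r + 3).
Partial-fraction decomposition: 9/(8*(r + 3)) - 3/(8*(r + 1)) - 1/(8*(r - 1)) - 5/(8*(r - 3)).
Integrate each term: A/(r−a) contributes A·log|r−a|.

-5*log(r - 3)/8 - log(r - 1)/8 - 3*log(r + 1)/8 + 9*log(r + 3)/8 + C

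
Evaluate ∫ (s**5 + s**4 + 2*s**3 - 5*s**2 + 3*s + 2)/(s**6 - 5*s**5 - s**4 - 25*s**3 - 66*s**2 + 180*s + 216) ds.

292*log(s - 6)/315 - log(s - 2)/12 - 4*log(s + 1)/105 + 7*log(s + 2)/52 + 7*log(s**2 + 9)/234 + 163*atan(s/3)/585 + C

Factor the denominator: (s - 6)*(s - 2)*(s + 1)*(s + 2)*(s**2 + 9).
Partial-fraction decomposition: (35*s + 489)/(585*(s**2 + 9)) + 7/(52*(s + 2)) - 4/(105*(s + 1)) - 1/(12*(s - 2)) + 292/(315*(s - 6)).
Integrate each term; A/(s−a) gives A·log|s−a|; the (Bs+D)/(s²+p²) term gives a log and an atan.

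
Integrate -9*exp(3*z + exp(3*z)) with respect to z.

Let u = exp(3*z), so du = (3*exp(3*z)) dz.
Rewriting, the integral becomes -3·∫ e^u du = -3·e^u.
Substituting back, u = exp(3*z).

-3*exp(exp(3*z)) + C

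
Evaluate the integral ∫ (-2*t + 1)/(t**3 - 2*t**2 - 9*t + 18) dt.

-5*log(t - 3)/6 + 3*log(t - 2)/5 + 7*log(t + 3)/30 + C

Factor the denominator: (t - 3)*(t - 2)*(t + 3).
Partial-fraction decomposition: 7/(30*(t + 3)) + 3/(5*(t - 2)) - 5/(6*(t - 3)).
Integrate each term: A/(t−a) contributes A·log|t−a|.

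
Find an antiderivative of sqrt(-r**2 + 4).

Substitute r = 2·sin(θ), so dr = 2·cos(θ) dθ and the radical becomes sqrt(-r**2 + 4) = 2·cos(θ) by the Pythagorean identity.
Integrate the resulting trig expression in θ, then back-substitute θ = asin(r/2), sin(θ) = r/2, cos(θ) = sqrt(-r**2 + 4)/2 (absorbing any constant into C).

r*sqrt(-r**2 + 4)/2 + 2*asin(r/2) + C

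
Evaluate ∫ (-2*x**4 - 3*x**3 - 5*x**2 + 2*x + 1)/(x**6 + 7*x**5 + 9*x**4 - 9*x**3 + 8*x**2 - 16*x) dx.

-log(x)/16 - 7*log(x - 1)/50 + 12009*log(x + 4)/115600 + 57*log(x**2 + 1)/1156 - 143*atan(x)/578 + 407/(340*x + 1360) + C

Factor the denominator: x*(x - 1)*(x + 4)**2*(x**2 + 1).
Partial-fraction decomposition: (57*x - 143)/(578*(x**2 + 1)) + 12009/(115600*(x + 4)) - 407/(340*(x + 4)**2) - 7/(50*(x - 1)) - 1/(16*x).
Integrate each term; A/(x−a) gives A·log|x−a|; the (Bx+D)/(x²+p²) term gives a log and an atan.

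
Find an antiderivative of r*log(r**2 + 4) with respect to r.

r**2*log(r**2 + 4)/2 - r**2/2 + 2*log(r**2 + 4) + C

Let u = r**2 + 4, so du = (2*r) dr.
The integral becomes (1/2)·∫ log(u) du; integrate by parts with u′=log(u), dv′=du.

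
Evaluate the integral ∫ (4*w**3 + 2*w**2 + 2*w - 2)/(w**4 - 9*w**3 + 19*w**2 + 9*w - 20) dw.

93*log(w - 5)/4 - 98*log(w - 4)/5 + log(w - 1)/4 + log(w + 1)/10 + C

Factor the denominator: (w - 5)*(w - 4)*(w - 1)*(w + 1).
Partial-fraction decomposition: 1/(10*(w + 1)) + 1/(4*(w - 1)) - 98/(5*(w - 4)) + 93/(4*(w - 5)).
Integrate each term: A/(w−a) contributes A·log|w−a|.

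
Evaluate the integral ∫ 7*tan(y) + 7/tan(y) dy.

7*log(tan(y)) + C

Let u = tan(y), so du = (tan(y)**2 + 1) dy.
Rewriting, the integral becomes 7·∫ 1/u du = 7·log(u).
Substituting back, u = tan(y).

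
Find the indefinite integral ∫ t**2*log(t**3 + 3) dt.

t**3*log(t**3 + 3)/3 - t**3/3 + log(t**3 + 3) + C

Let u = t**3 + 3, so du = (3*t**2) dt.
The integral becomes (1/3)·∫ log(u) du; integrate by parts with u′=log(u), dv′=du.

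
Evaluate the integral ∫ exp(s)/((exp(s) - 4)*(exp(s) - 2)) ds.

Let u = e^s, du = e^s ds.
The integral becomes ∫ du/((u-2)(u-4)); decompose into partial fractions.

log(exp(s) - 4)/2 - log(exp(s) - 2)/2 + C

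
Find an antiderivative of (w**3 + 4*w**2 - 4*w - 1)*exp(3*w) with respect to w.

(w**3 + 3*w**2 - 6*w + 1)*exp(3*w)/3 + C

Use integration by parts with u = w**3 + 4*w**2 - 4*w - 1, dv = exp(3*w) dw, so v = exp(3*w)/3.
Apply parts 3 times (tabular method): alternate signs, differentiate u down to 0, integrate dv up.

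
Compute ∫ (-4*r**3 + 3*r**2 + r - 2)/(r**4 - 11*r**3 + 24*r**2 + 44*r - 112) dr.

-244*log(r - 7)/27 + 103*log(r - 4)/18 - log(r - 2)/2 - 5*log(r + 2)/27 + C

Factor the denominator: (r - 7)*(r - 4)*(r - 2)*(r + 2).
Partial-fraction decomposition: -5/(27*(r + 2)) - 1/(2*(r - 2)) + 103/(18*(r - 4)) - 244/(27*(r - 7)).
Integrate each term: A/(r−a) contributes A·log|r−a|.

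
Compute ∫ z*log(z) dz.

Use integration by parts with u = log(z), dv = z dz.
Then du = 1/z dz and v = z**2/2.

z**2*log(z)/2 - z**2/4 + C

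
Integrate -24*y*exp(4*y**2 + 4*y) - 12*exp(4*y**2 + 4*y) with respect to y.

-3*exp(4*y**2 + 4*y) + C

Let u = 4*y**2 + 4*y, so du = (8*y + 4) dy.
Rewriting, the integral becomes -3·∫ e^u du = -3·e^u.
Substituting back, u = 4*y**2 + 4*y.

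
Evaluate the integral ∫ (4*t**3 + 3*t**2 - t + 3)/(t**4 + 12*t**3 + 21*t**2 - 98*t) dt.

Factor the denominator: t*(t - 2)*(t + 7)**2.
Partial-fraction decomposition: 1655/(441*(t + 7)) - 135/(7*(t + 7)**2) + 5/(18*(t - 2)) - 3/(98*t).
Integrate each term; A/(t−a) gives A·log|t−a|; A/(t−a)² gives −A/(t−a).

-3*log(t)/98 + 5*log(t - 2)/18 + 1655*log(t + 7)/441 + 135/(7*t + 49) + C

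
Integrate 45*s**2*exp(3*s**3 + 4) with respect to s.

5*exp(3*s**3 + 4) + C

Let u = 3*s**3 + 4, so du = (9*s**2) ds.
Rewriting, the integral becomes 5·∫ e^u du = 5·e^u.
Substituting back, u = 3*s**3 + 4.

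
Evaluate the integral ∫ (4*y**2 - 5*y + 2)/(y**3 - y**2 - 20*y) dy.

-log(y)/10 + 77*log(y - 5)/45 + 43*log(y + 4)/18 + C

Factor the denominator: y*(y - 5)*(y + 4).
Partial-fraction decomposition: 43/(18*(y + 4)) + 77/(45*(y - 5)) - 1/(10*y).
Integrate each term: A/(y−a) contributes A·log|y−a|.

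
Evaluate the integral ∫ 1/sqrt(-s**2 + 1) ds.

asin(s) + C

Substitute s = sin(θ), so ds = cos(θ) dθ and the radical becomes sqrt(-s**2 + 1) = cos(θ) by the Pythagorean identity.
Integrate the resulting trig expression in θ, then back-substitute θ = asin(s), sin(θ) = s, cos(θ) = sqrt(-s**2 + 1) (absorbing any constant into C).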